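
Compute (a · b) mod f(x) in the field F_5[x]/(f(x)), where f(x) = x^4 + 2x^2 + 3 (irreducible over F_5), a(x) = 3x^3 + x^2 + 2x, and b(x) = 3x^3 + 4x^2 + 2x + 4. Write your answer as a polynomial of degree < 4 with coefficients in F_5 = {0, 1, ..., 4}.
a · b ≡ 2x^3 + 3x + 1 (mod f(x))

Multiply in F_5[x]: a(x)·b(x) = (3x^3 + x^2 + 2x)·(3x^3 + 4x^2 + 2x + 4) = 4x^6 + x^4 + 2x^3 + 3x^2 + 3x. This has degree ≥ 4, so divide by f(x) over F_5: 4x^6 + x^4 + 2x^3 + 3x^2 + 3x = (4x^2 + 3)·(x^4 + 2x^2 + 3) + (2x^3 + 3x + 1). Hence a·b ≡ 2x^3 + 3x + 1 (mod f). (F_5[x]/(f) is a field with 5^4 = 625 elements since f is irreducible of degree 4.)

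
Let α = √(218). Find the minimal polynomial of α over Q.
m_α(x) = x^2 - 218

α satisfies α^2 - 218 = 0, so x^2 - 218 annihilates α. Since d = 218 is squarefree and ≠ 1, it is not a perfect square in Q, so x^2 - 218 has no rational root and is therefore irreducible over Q (a degree-2 polynomial over a field is irreducible iff it has no root). Hence m_α(x) = x^2 - 218.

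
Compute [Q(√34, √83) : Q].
[Q(√34, √83) : Q] = 4

[Q(√34):Q] = 2 (min poly x^2 - 34, irreducible since 34 is squarefree > 1). For the top step, suppose √83 ∈ Q(√34), say √83 = c + d√34 with c, d ∈ Q. Squaring: 83 = c^2 + 34d^2 + 2cd√34. Since √34 ∉ Q this forces 2cd = 0. If d = 0 then √83 = c ∈ Q, contradicting 83 squarefree > 1. If c = 0 then 83 = 34d^2, so 34·83 = (34d)^2 is a perfect square in Q — but 34·83 = 2822 is not a perfect square (since 34 and 83 are distinct squarefree integers). Contradiction. Hence √83 ∉ Q(√34), so x^2 - 83 stays irreducible over Q(√34) and [Q(√34, √83) : Q(√34)] = 2. By the tower law, [Q(√34, √83) : Q] = 2 · 2 = 4.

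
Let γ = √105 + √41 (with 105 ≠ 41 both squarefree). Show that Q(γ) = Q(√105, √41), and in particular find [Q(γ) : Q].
[Q(γ) : Q] = 4 (equivalently, Q(γ) = Q(√105, √41))

Obviously Q(γ) ⊆ Q(√105, √41), and [Q(√105, √41):Q] = 4 (since 105, 41 are distinct squarefree integers > 1 with 4305 not a perfect square). To show equality we compute the minimal polynomial of γ. From γ = √105 + √41: γ^2 = 105 + 2√(4305) + 41 = 146 + 2√(4305), so γ^2 - 146 = 2√(4305); squaring, (γ^2 - 146)^2 = 4·4305, i.e. γ^4 - 292γ^2 + 21316 - 17220 = 0, i.e. γ^4 - 292γ^2 + 4096 = 0. So γ is a root of x^4 - 292x^2 + 4096. This polynomial is irreducible over Q: it has no rational root (each ±√105 ± √41 is irrational), and any factorization into two quadratics over Q would force √(4305) ∈ Q (pairing opposite roots) or √105, √41 ∈ Q (other pairings), all impossible. Hence [Q(γ):Q] = 4 = [Q(√105, √41):Q], so Q(γ) = Q(√105, √41).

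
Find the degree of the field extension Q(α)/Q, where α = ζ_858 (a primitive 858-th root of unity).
[Q(α):Q] = 240

The minimal polynomial of ζ_858 over Q is the 858-th cyclotomic polynomial Φ_858(x), which is irreducible over Q and has degree φ(858) = 240. Hence [Q(α):Q] = φ(858) = 240.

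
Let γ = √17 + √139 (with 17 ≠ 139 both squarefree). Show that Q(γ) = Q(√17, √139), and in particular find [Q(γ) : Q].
[Q(γ) : Q] = 4 (equivalently, Q(γ) = Q(√17, √139))

Obviously Q(γ) ⊆ Q(√17, √139), and [Q(√17, √139):Q] = 4 (since 17, 139 are distinct squarefree integers > 1 with 2363 not a perfect square). To show equality we compute the minimal polynomial of γ. From γ = √17 + √139: γ^2 = 17 + 2√(2363) + 139 = 156 + 2√(2363), so γ^2 - 156 = 2√(2363); squaring, (γ^2 - 156)^2 = 4·2363, i.e. γ^4 - 312γ^2 + 24336 - 9452 = 0, i.e. γ^4 - 312γ^2 + 14884 = 0. So γ is a root of x^4 - 312x^2 + 14884. This polynomial is irreducible over Q: it has no rational root (each ±√17 ± √139 is irrational), and any factorization into two quadratics over Q would force √(2363) ∈ Q (pairing opposite roots) or √17, √139 ∈ Q (other pairings), all impossible. Hence [Q(γ):Q] = 4 = [Q(√17, √139):Q], so Q(γ) = Q(√17, √139).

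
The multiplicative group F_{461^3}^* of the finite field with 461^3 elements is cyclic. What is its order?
|F_{461^3}^*| = 97972180

F_{461^3} has 461^3 = 97972181 elements; its multiplicative group consists of all nonzero elements, so |F_{461^3}^*| = 97972181 - 1 = 97972180. (It is cyclic since any finite subgroup of the multiplicative group of a field is cyclic.)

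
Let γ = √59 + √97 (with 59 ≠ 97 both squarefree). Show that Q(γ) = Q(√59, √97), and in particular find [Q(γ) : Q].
[Q(γ) : Q] = 4 (equivalently, Q(γ) = Q(√59, √97))

Obviously Q(γ) ⊆ Q(√59, √97), and [Q(√59, √97):Q] = 4 (since 59, 97 are distinct squarefree integers > 1 with 5723 not a perfect square). To show equality we compute the minimal polynomial of γ. From γ = √59 + √97: γ^2 = 59 + 2√(5723) + 97 = 156 + 2√(5723), so γ^2 - 156 = 2√(5723); squaring, (γ^2 - 156)^2 = 4·5723, i.e. γ^4 - 312γ^2 + 24336 - 22892 = 0, i.e. γ^4 - 312γ^2 + 1444 = 0. So γ is a root of x^4 - 312x^2 + 1444. This polynomial is irreducible over Q: it has no rational root (each ±√59 ± √97 is irrational), and any factorization into two quadratics over Q would force √(5723) ∈ Q (pairing opposite roots) or √59, √97 ∈ Q (other pairings), all impossible. Hence [Q(γ):Q] = 4 = [Q(√59, √97):Q], so Q(γ) = Q(√59, √97).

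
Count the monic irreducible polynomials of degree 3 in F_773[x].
There are 153963048 monic irreducible polynomials of degree 3 over F_773

Each element of F_{773^3} that lies in no proper subfield is a root of exactly one monic irreducible of degree 3 over F_773, and each such polynomial has 3 distinct roots in F_{773^3}. By Möbius inversion the count is N_773(3) = (1/3) Σ_{d|3} μ(3/d) · 773^d = (1/3)(μ(3)·773^1 + μ(1)·773^3) = 461889144/3 = 153963048.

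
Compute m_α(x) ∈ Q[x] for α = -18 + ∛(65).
m_α(x) = x^3 + 54x^2 + 972x + 5767

Set β = α + 18 = ∛(65), so β^3 = 65. Then (α + 18)^3 - 65 = 0, i.e. α is a root of g(x) = (x + 18)^3 - 65 = x^3 + 54x^2 + 972x + 5767. Since g(x) = h(x + 18) where h(x) = x^3 - 65, and h is irreducible over Q (because 65 is not a perfect cube, so h has no rational root, and a monic cubic with no rational root is irreducible), g is also irreducible (irreducibility is preserved under the substitution x → x + 18). Hence m_α(x) = x^3 + 54x^2 + 972x + 5767.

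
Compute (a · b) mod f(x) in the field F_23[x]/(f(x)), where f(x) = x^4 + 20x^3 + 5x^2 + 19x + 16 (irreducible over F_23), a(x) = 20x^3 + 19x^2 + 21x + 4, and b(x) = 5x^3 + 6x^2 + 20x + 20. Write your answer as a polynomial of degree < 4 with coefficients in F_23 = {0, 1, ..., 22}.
a · b ≡ 17x^3 + 2x^2 + 20x + 21 (mod f(x))

Multiply in F_23[x]: a(x)·b(x) = (20x^3 + 19x^2 + 21x + 4)·(5x^3 + 6x^2 + 20x + 20) = 8x^6 + 8x^5 + 21x^4 + 6x^3 + 19x^2 + 17x + 11. This has degree ≥ 4, so divide by f(x) over F_23: 8x^6 + 8x^5 + 21x^4 + 6x^3 + 19x^2 + 17x + 11 = (8x^2 + 9x + 8)·(x^4 + 20x^3 + 5x^2 + 19x + 16) + (17x^3 + 2x^2 + 20x + 21). Hence a·b ≡ 17x^3 + 2x^2 + 20x + 21 (mod f). (F_23[x]/(f) is a field with 23^4 = 279841 elements since f is irreducible of degree 4.)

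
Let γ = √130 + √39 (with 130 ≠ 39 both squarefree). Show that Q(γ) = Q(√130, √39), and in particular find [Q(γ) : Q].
[Q(γ) : Q] = 4 (equivalently, Q(γ) = Q(√130, √39))

Obviously Q(γ) ⊆ Q(√130, √39), and [Q(√130, √39):Q] = 4 (since 130, 39 are distinct squarefree integers > 1 with 5070 not a perfect square). To show equality we compute the minimal polynomial of γ. From γ = √130 + √39: γ^2 = 130 + 2√(5070) + 39 = 169 + 2√(5070), so γ^2 - 169 = 2√(5070); squaring, (γ^2 - 169)^2 = 4·5070, i.e. γ^4 - 338γ^2 + 28561 - 20280 = 0, i.e. γ^4 - 338γ^2 + 8281 = 0. So γ is a root of x^4 - 338x^2 + 8281. This polynomial is irreducible over Q: it has no rational root (each ±√130 ± √39 is irrational), and any factorization into two quadratics over Q would force √(5070) ∈ Q (pairing opposite roots) or √130, √39 ∈ Q (other pairings), all impossible. Hence [Q(γ):Q] = 4 = [Q(√130, √39):Q], so Q(γ) = Q(√130, √39).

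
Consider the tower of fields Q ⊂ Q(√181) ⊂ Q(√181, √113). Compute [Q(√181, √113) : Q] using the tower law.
[Q(√181, √113) : Q] = 4

[Q(√181):Q] = 2 (min poly x^2 - 181, irreducible since 181 is squarefree > 1). For the top step, suppose √113 ∈ Q(√181), say √113 = c + d√181 with c, d ∈ Q. Squaring: 113 = c^2 + 181d^2 + 2cd√181. Since √181 ∉ Q this forces 2cd = 0. If d = 0 then √113 = c ∈ Q, contradicting 113 squarefree > 1. If c = 0 then 113 = 181d^2, so 181·113 = (181d)^2 is a perfect square in Q — but 181·113 = 20453 is not a perfect square (since 181 and 113 are distinct squarefree integers). Contradiction. Hence √113 ∉ Q(√181), so x^2 - 113 stays irreducible over Q(√181) and [Q(√181, √113) : Q(√181)] = 2. By the tower law, [Q(√181, √113) : Q] = 2 · 2 = 4.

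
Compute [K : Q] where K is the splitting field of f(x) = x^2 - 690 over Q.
[K : Q] = 2

f(x) = x^2 - 690 factors as (x - √690)(x + √690). The splitting field is K = Q(√690). Since 690 is squarefree and > 1, it is not a perfect square, so x^2 - 690 is irreducible over Q and [Q(√690) : Q] = 2. Hence [K : Q] = 2.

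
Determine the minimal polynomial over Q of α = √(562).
m_α(x) = x^2 - 562

α satisfies α^2 - 562 = 0, so x^2 - 562 annihilates α. Since d = 562 is squarefree and ≠ 1, it is not a perfect square in Q, so x^2 - 562 has no rational root and is therefore irreducible over Q (a degree-2 polynomial over a field is irreducible iff it has no root). Hence m_α(x) = x^2 - 562.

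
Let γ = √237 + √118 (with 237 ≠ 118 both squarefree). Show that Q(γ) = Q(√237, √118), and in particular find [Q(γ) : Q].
[Q(γ) : Q] = 4 (equivalently, Q(γ) = Q(√237, √118))

Obviously Q(γ) ⊆ Q(√237, √118), and [Q(√237, √118):Q] = 4 (since 237, 118 are distinct squarefree integers > 1 with 27966 not a perfect square). To show equality we compute the minimal polynomial of γ. From γ = √237 + √118: γ^2 = 237 + 2√(27966) + 118 = 355 + 2√(27966), so γ^2 - 355 = 2√(27966); squaring, (γ^2 - 355)^2 = 4·27966, i.e. γ^4 - 710γ^2 + 126025 - 111864 = 0, i.e. γ^4 - 710γ^2 + 14161 = 0. So γ is a root of x^4 - 710x^2 + 14161. This polynomial is irreducible over Q: it has no rational root (each ±√237 ± √118 is irrational), and any factorization into two quadratics over Q would force √(27966) ∈ Q (pairing opposite roots) or √237, √118 ∈ Q (other pairings), all impossible. Hence [Q(γ):Q] = 4 = [Q(√237, √118):Q], so Q(γ) = Q(√237, √118).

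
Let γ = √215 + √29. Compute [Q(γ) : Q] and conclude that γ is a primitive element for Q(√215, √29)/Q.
[Q(γ) : Q] = 4 (equivalently, Q(γ) = Q(√215, √29))

Obviously Q(γ) ⊆ Q(√215, √29), and [Q(√215, √29):Q] = 4 (since 215, 29 are distinct squarefree integers > 1 with 6235 not a perfect square). To show equality we compute the minimal polynomial of γ. From γ = √215 + √29: γ^2 = 215 + 2√(6235) + 29 = 244 + 2√(6235), so γ^2 - 244 = 2√(6235); squaring, (γ^2 - 244)^2 = 4·6235, i.e. γ^4 - 488γ^2 + 59536 - 24940 = 0, i.e. γ^4 - 488γ^2 + 34596 = 0. So γ is a root of x^4 - 488x^2 + 34596. This polynomial is irreducible over Q: it has no rational root (each ±√215 ± √29 is irrational), and any factorization into two quadratics over Q would force √(6235) ∈ Q (pairing opposite roots) or √215, √29 ∈ Q (other pairings), all impossible. Hence [Q(γ):Q] = 4 = [Q(√215, √29):Q], so Q(γ) = Q(√215, √29).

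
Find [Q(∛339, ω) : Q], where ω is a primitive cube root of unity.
[Q(∛339, ω) : Q] = 6

[Q(∛339):Q] = 3 (min poly x^3 - 339, irreducible since 339 is not a perfect cube). [Q(ω):Q] = 2 (min poly x^2 + x + 1). Since Q(∛339) ⊂ R and ω ∉ R, we have ω ∉ Q(∛339), so x^2 + x + 1 remains irreducible over Q(∛339) and [Q(∛339, ω) : Q(∛339)] = 2. By the tower law, [Q(∛339, ω) : Q] = 3 · 2 = 6. (In fact Q(∛339, ω) is the splitting field of x^3 - 339 over Q.)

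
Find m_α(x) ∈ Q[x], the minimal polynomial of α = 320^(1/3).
m_α(x) = x^3 - 320

α satisfies α^3 = 320, so x^3 - 320 annihilates α. By the rational root test, a rational root p/q (in lowest terms) of x^3 - 320 would satisfy p^3 = 320 q^3, forcing q = 1 and p^3 = 320; but 320 is not a perfect cube, contradiction. A monic cubic over Q with no rational root is irreducible (any nontrivial factorization would include a linear factor). Hence x^3 - 320 is the minimal polynomial of α, and in particular [Q(α):Q] = 3.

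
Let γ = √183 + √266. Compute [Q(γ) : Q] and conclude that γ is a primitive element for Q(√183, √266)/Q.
[Q(γ) : Q] = 4 (equivalently, Q(γ) = Q(√183, √266))

Obviously Q(γ) ⊆ Q(√183, √266), and [Q(√183, √266):Q] = 4 (since 183, 266 are distinct squarefree integers > 1 with 48678 not a perfect square). To show equality we compute the minimal polynomial of γ. From γ = √183 + √266: γ^2 = 183 + 2√(48678) + 266 = 449 + 2√(48678), so γ^2 - 449 = 2√(48678); squaring, (γ^2 - 449)^2 = 4·48678, i.e. γ^4 - 898γ^2 + 201601 - 194712 = 0, i.e. γ^4 - 898γ^2 + 6889 = 0. So γ is a root of x^4 - 898x^2 + 6889. This polynomial is irreducible over Q: it has no rational root (each ±√183 ± √266 is irrational), and any factorization into two quadratics over Q would force √(48678) ∈ Q (pairing opposite roots) or √183, √266 ∈ Q (other pairings), all impossible. Hence [Q(γ):Q] = 4 = [Q(√183, √266):Q], so Q(γ) = Q(√183, √266).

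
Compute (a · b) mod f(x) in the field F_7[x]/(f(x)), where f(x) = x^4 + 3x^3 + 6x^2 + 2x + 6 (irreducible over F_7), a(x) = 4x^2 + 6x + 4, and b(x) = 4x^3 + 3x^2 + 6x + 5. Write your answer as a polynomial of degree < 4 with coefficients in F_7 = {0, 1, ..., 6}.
a · b ≡ 5x^3 + 3x^2 + 3x + 1 (mod f(x))

Multiply in F_7[x]: a(x)·b(x) = (4x^2 + 6x + 4)·(4x^3 + 3x^2 + 6x + 5) = 2x^5 + x^4 + 2x^3 + 5x^2 + 5x + 6. This has degree ≥ 4, so divide by f(x) over F_7: 2x^5 + x^4 + 2x^3 + 5x^2 + 5x + 6 = (2x + 2)·(x^4 + 3x^3 + 6x^2 + 2x + 6) + (5x^3 + 3x^2 + 3x + 1). Hence a·b ≡ 5x^3 + 3x^2 + 3x + 1 (mod f). (F_7[x]/(f) is a field with 7^4 = 2401 elements since f is irreducible of degree 4.)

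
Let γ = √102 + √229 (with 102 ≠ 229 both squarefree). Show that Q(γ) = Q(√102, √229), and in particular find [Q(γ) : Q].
[Q(γ) : Q] = 4 (equivalently, Q(γ) = Q(√102, √229))

Obviously Q(γ) ⊆ Q(√102, √229), and [Q(√102, √229):Q] = 4 (since 102, 229 are distinct squarefree integers > 1 with 23358 not a perfect square). To show equality we compute the minimal polynomial of γ. From γ = √102 + √229: γ^2 = 102 + 2√(23358) + 229 = 331 + 2√(23358), so γ^2 - 331 = 2√(23358); squaring, (γ^2 - 331)^2 = 4·23358, i.e. γ^4 - 662γ^2 + 109561 - 93432 = 0, i.e. γ^4 - 662γ^2 + 16129 = 0. So γ is a root of x^4 - 662x^2 + 16129. This polynomial is irreducible over Q: it has no rational root (each ±√102 ± √229 is irrational), and any factorization into two quadratics over Q would force √(23358) ∈ Q (pairing opposite roots) or √102, √229 ∈ Q (other pairings), all impossible. Hence [Q(γ):Q] = 4 = [Q(√102, √229):Q], so Q(γ) = Q(√102, √229).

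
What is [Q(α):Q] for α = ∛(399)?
[Q(α):Q] = 3

The minimal polynomial of α is x^3 - 399, irreducible over Q since 399 is not a perfect cube (so x^3 - 399 has no rational root). Hence [Q(α):Q] = deg(m_α) = 3.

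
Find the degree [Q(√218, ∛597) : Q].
[Q(√218, ∛597) : Q] = 6

Let L = Q(√218, ∛597). Since Q(√218) ⊂ L and [Q(√218):Q] = 2, the tower law gives 2 | [L:Q]. Likewise Q(∛597) ⊂ L with [Q(∛597):Q] = 3 (because 597 is not a perfect cube), so 3 | [L:Q]. As gcd(2,3) = 1, [L:Q] is divisible by 6. Conversely L is generated over Q by √218 and ∛597, so [L:Q] ≤ 2·3 = 6. Therefore [Q(√218, ∛597) : Q] = 6.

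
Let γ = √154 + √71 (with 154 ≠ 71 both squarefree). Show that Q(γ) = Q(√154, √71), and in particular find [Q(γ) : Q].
[Q(γ) : Q] = 4 (equivalently, Q(γ) = Q(√154, √71))

Obviously Q(γ) ⊆ Q(√154, √71), and [Q(√154, √71):Q] = 4 (since 154, 71 are distinct squarefree integers > 1 with 10934 not a perfect square). To show equality we compute the minimal polynomial of γ. From γ = √154 + √71: γ^2 = 154 + 2√(10934) + 71 = 225 + 2√(10934), so γ^2 - 225 = 2√(10934); squaring, (γ^2 - 225)^2 = 4·10934, i.e. γ^4 - 450γ^2 + 50625 - 43736 = 0, i.e. γ^4 - 450γ^2 + 6889 = 0. So γ is a root of x^4 - 450x^2 + 6889. This polynomial is irreducible over Q: it has no rational root (each ±√154 ± √71 is irrational), and any factorization into two quadratics over Q would force √(10934) ∈ Q (pairing opposite roots) or √154, √71 ∈ Q (other pairings), all impossible. Hence [Q(γ):Q] = 4 = [Q(√154, √71):Q], so Q(γ) = Q(√154, √71).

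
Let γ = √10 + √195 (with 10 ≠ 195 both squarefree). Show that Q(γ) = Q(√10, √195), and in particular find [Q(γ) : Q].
[Q(γ) : Q] = 4 (equivalently, Q(γ) = Q(√10, √195))

Obviously Q(γ) ⊆ Q(√10, √195), and [Q(√10, √195):Q] = 4 (since 10, 195 are distinct squarefree integers > 1 with 1950 not a perfect square). To show equality we compute the minimal polynomial of γ. From γ = √10 + √195: γ^2 = 10 + 2√(1950) + 195 = 205 + 2√(1950), so γ^2 - 205 = 2√(1950); squaring, (γ^2 - 205)^2 = 4·1950, i.e. γ^4 - 410γ^2 + 42025 - 7800 = 0, i.e. γ^4 - 410γ^2 + 34225 = 0. So γ is a root of x^4 - 410x^2 + 34225. This polynomial is irreducible over Q: it has no rational root (each ±√10 ± √195 is irrational), and any factorization into two quadratics over Q would force √(1950) ∈ Q (pairing opposite roots) or √10, √195 ∈ Q (other pairings), all impossible. Hence [Q(γ):Q] = 4 = [Q(√10, √195):Q], so Q(γ) = Q(√10, √195).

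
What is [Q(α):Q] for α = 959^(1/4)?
[Q(α):Q] = 4

α is a root of x^4 - 959. By Eisenstein's criterion at the prime p = 7 (which divides the constant term 959 but p^2 = 49 does not, since 959 is squarefree), x^4 - 959 is irreducible over Q. Hence [Q(α):Q] = 4.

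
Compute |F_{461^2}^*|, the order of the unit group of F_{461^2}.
|F_{461^2}^*| = 212520

F_{461^2} has 461^2 = 212521 elements; its multiplicative group consists of all nonzero elements, so |F_{461^2}^*| = 212521 - 1 = 212520. (It is cyclic since any finite subgroup of the multiplicative group of a field is cyclic.)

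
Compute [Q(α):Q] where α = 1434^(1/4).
[Q(α):Q] = 4

α is a root of x^4 - 1434. By Eisenstein's criterion at the prime p = 2 (which divides the constant term 1434 but p^2 = 4 does not, since 1434 is squarefree), x^4 - 1434 is irreducible over Q. Hence [Q(α):Q] = 4.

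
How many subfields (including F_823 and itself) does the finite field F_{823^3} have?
F_{823^3} has 2 subfields

The subfields of F_{p^n} are exactly the fields F_{p^d} for d | n (each is the fixed field of the unique index-d subgroup of Gal(F_{p^n}/F_p) ≅ Z/nZ). The divisors of n = 3 are {1, 3}, giving 2 subfields: F_{823^1}, F_{823^3}.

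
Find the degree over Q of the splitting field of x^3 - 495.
[K : Q] = 6

The roots of x^3 - 495 are ∛495, ω∛495, ω^2∛495 where ω = e^(2πi/3) is a primitive cube root of unity, so K = Q(∛495, ω). Now [Q(∛495):Q] = 3 (since 495 is not a perfect cube, x^3 - 495 is irreducible) and [Q(ω):Q] = 2. Both 2 and 3 divide [K:Q], and [K:Q] ≤ 3·2 = 6, so [K:Q] = 6. (Equivalently: Q(∛495) ⊂ R but ω ∉ R, so [K : Q(∛495)] = 2.)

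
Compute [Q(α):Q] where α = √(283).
[Q(α):Q] = 2

[Q(α):Q] equals the degree of the minimal polynomial of α. Here α^2 = 283 and x^2 - 283 is irreducible (d = 283 is squarefree, ≠ 1, hence not a square), so deg(m_α) = 2. Thus [Q(α):Q] = 2.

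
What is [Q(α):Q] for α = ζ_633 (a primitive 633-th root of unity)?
[Q(α):Q] = 420

The minimal polynomial of ζ_633 over Q is the 633-th cyclotomic polynomial Φ_633(x), which is irreducible over Q and has degree φ(633) = 420. Hence [Q(α):Q] = φ(633) = 420.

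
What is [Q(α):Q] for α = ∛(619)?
[Q(α):Q] = 3

The minimal polynomial of α is x^3 - 619, irreducible over Q since 619 is not a perfect cube (so x^3 - 619 has no rational root). Hence [Q(α):Q] = deg(m_α) = 3.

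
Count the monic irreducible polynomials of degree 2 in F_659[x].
There are 216811 monic irreducible polynomials of degree 2 over F_659

Each element of F_{659^2} that lies in no proper subfield is a root of exactly one monic irreducible of degree 2 over F_659, and each such polynomial has 2 distinct roots in F_{659^2}. By Möbius inversion the count is N_659(2) = (1/2) Σ_{d|2} μ(2/d) · 659^d = (1/2)(μ(2)·659^1 + μ(1)·659^2) = 433622/2 = 216811.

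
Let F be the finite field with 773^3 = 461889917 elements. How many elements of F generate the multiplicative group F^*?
There are φ(461889916) = 229747968 primitive elements

F_q^* is cyclic of order q - 1 = 461889916. A cyclic group of order m has exactly φ(m) generators. Here m = 461889916 = 2^2 · 193 · 598303, so the number of primitive elements is φ(461889916) = 229747968.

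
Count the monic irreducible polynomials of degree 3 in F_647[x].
There are 90279792 monic irreducible polynomials of degree 3 over F_647

Each element of F_{647^3} that lies in no proper subfield is a root of exactly one monic irreducible of degree 3 over F_647, and each such polynomial has 3 distinct roots in F_{647^3}. By Möbius inversion the count is N_647(3) = (1/3) Σ_{d|3} μ(3/d) · 647^d = (1/3)(μ(3)·647^1 + μ(1)·647^3) = 270839376/3 = 90279792.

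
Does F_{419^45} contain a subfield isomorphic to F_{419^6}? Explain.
No: F_{419^6} is not a subfield of F_{419^45}

F_{p^m} embeds in F_{p^n} iff m | n. Here 6 ∤ 45 (since 45 = 7·6 + 3 with remainder 3 ≠ 0), so F_{419^6} is not a subfield of F_{419^45}. Equivalently: if it were, the tower law would give 6 = [F_{419^6}:F_419] dividing [F_{419^45}:F_419] = 45, contradiction.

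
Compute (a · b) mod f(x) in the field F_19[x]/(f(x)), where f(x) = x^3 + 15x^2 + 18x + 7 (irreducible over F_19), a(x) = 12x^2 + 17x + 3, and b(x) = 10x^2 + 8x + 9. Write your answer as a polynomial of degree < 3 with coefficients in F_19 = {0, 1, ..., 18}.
a · b ≡ 15x^2 + 7x + 11 (mod f(x))

Multiply in F_19[x]: a(x)·b(x) = (12x^2 + 17x + 3)·(10x^2 + 8x + 9) = 6x^4 + 8x^2 + 6x + 8. This has degree ≥ 3, so divide by f(x) over F_19: 6x^4 + 8x^2 + 6x + 8 = (6x + 5)·(x^3 + 15x^2 + 18x + 7) + (15x^2 + 7x + 11). Hence a·b ≡ 15x^2 + 7x + 11 (mod f). (F_19[x]/(f) is a field with 19^3 = 6859 elements since f is irreducible of degree 3.)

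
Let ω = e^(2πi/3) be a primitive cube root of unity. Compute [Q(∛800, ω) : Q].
[Q(∛800, ω) : Q] = 6

[Q(∛800):Q] = 3 (min poly x^3 - 800, irreducible since 800 is not a perfect cube). [Q(ω):Q] = 2 (min poly x^2 + x + 1). Since Q(∛800) ⊂ R and ω ∉ R, we have ω ∉ Q(∛800), so x^2 + x + 1 remains irreducible over Q(∛800) and [Q(∛800, ω) : Q(∛800)] = 2. By the tower law, [Q(∛800, ω) : Q] = 3 · 2 = 6. (In fact Q(∛800, ω) is the splitting field of x^3 - 800 over Q.)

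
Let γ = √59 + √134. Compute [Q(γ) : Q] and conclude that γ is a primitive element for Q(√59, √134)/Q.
[Q(γ) : Q] = 4 (equivalently, Q(γ) = Q(√59, √134))

Obviously Q(γ) ⊆ Q(√59, √134), and [Q(√59, √134):Q] = 4 (since 59, 134 are distinct squarefree integers > 1 with 7906 not a perfect square). To show equality we compute the minimal polynomial of γ. From γ = √59 + √134: γ^2 = 59 + 2√(7906) + 134 = 193 + 2√(7906), so γ^2 - 193 = 2√(7906); squaring, (γ^2 - 193)^2 = 4·7906, i.e. γ^4 - 386γ^2 + 37249 - 31624 = 0, i.e. γ^4 - 386γ^2 + 5625 = 0. So γ is a root of x^4 - 386x^2 + 5625. This polynomial is irreducible over Q: it has no rational root (each ±√59 ± √134 is irrational), and any factorization into two quadratics over Q would force √(7906) ∈ Q (pairing opposite roots) or √59, √134 ∈ Q (other pairings), all impossible. Hence [Q(γ):Q] = 4 = [Q(√59, √134):Q], so Q(γ) = Q(√59, √134).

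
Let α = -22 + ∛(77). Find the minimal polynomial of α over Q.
m_α(x) = x^3 + 66x^2 + 1452x + 10571

Set β = α + 22 = ∛(77), so β^3 = 77. Then (α + 22)^3 - 77 = 0, i.e. α is a root of g(x) = (x + 22)^3 - 77 = x^3 + 66x^2 + 1452x + 10571. Since g(x) = h(x + 22) where h(x) = x^3 - 77, and h is irreducible over Q (because 77 is not a perfect cube, so h has no rational root, and a monic cubic with no rational root is irreducible), g is also irreducible (irreducibility is preserved under the substitution x → x + 22). Hence m_α(x) = x^3 + 66x^2 + 1452x + 10571.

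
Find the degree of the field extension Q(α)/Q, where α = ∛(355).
[Q(α):Q] = 3

The minimal polynomial of α is x^3 - 355, irreducible over Q since 355 is not a perfect cube (so x^3 - 355 has no rational root). Hence [Q(α):Q] = deg(m_α) = 3.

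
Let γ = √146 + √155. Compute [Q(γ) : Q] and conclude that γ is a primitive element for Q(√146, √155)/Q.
[Q(γ) : Q] = 4 (equivalently, Q(γ) = Q(√146, √155))

Obviously Q(γ) ⊆ Q(√146, √155), and [Q(√146, √155):Q] = 4 (since 146, 155 are distinct squarefree integers > 1 with 22630 not a perfect square). To show equality we compute the minimal polynomial of γ. From γ = √146 + √155: γ^2 = 146 + 2√(22630) + 155 = 301 + 2√(22630), so γ^2 - 301 = 2√(22630); squaring, (γ^2 - 301)^2 = 4·22630, i.e. γ^4 - 602γ^2 + 90601 - 90520 = 0, i.e. γ^4 - 602γ^2 + 81 = 0. So γ is a root of x^4 - 602x^2 + 81. This polynomial is irreducible over Q: it has no rational root (each ±√146 ± √155 is irrational), and any factorization into two quadratics over Q would force √(22630) ∈ Q (pairing opposite roots) or √146, √155 ∈ Q (other pairings), all impossible. Hence [Q(γ):Q] = 4 = [Q(√146, √155):Q], so Q(γ) = Q(√146, √155).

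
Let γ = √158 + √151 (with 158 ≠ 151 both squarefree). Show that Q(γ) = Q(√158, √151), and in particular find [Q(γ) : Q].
[Q(γ) : Q] = 4 (equivalently, Q(γ) = Q(√158, √151))

Obviously Q(γ) ⊆ Q(√158, √151), and [Q(√158, √151):Q] = 4 (since 158, 151 are distinct squarefree integers > 1 with 23858 not a perfect square). To show equality we compute the minimal polynomial of γ. From γ = √158 + √151: γ^2 = 158 + 2√(23858) + 151 = 309 + 2√(23858), so γ^2 - 309 = 2√(23858); squaring, (γ^2 - 309)^2 = 4·23858, i.e. γ^4 - 618γ^2 + 95481 - 95432 = 0, i.e. γ^4 - 618γ^2 + 49 = 0. So γ is a root of x^4 - 618x^2 + 49. This polynomial is irreducible over Q: it has no rational root (each ±√158 ± √151 is irrational), and any factorization into two quadratics over Q would force √(23858) ∈ Q (pairing opposite roots) or √158, √151 ∈ Q (other pairings), all impossible. Hence [Q(γ):Q] = 4 = [Q(√158, √151):Q], so Q(γ) = Q(√158, √151).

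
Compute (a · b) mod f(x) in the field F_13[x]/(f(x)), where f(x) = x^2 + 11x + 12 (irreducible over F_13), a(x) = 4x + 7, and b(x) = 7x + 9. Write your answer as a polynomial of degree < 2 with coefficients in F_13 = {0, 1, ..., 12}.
a · b ≡ 11x (mod f(x))

Multiply in F_13[x]: a(x)·b(x) = (4x + 7)·(7x + 9) = 2x^2 + 7x + 11. This has degree ≥ 2, so divide by f(x) over F_13: 2x^2 + 7x + 11 = (2)·(x^2 + 11x + 12) + (11x). Hence a·b ≡ 11x (mod f). (F_13[x]/(f) is a field with 13^2 = 169 elements since f is irreducible of degree 2.)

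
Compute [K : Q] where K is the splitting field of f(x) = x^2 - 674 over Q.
[K : Q] = 2

f(x) = x^2 - 674 factors as (x - √674)(x + √674). The splitting field is K = Q(√674). Since 674 is squarefree and > 1, it is not a perfect square, so x^2 - 674 is irreducible over Q and [Q(√674) : Q] = 2. Hence [K : Q] = 2.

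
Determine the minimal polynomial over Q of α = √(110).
m_α(x) = x^2 - 110

α satisfies α^2 - 110 = 0, so x^2 - 110 annihilates α. Since d = 110 is squarefree and ≠ 1, it is not a perfect square in Q, so x^2 - 110 has no rational root and is therefore irreducible over Q (a degree-2 polynomial over a field is irreducible iff it has no root). Hence m_α(x) = x^2 - 110.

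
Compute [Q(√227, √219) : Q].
[Q(√227, √219) : Q] = 4

[Q(√227):Q] = 2 (min poly x^2 - 227, irreducible since 227 is squarefree > 1). For the top step, suppose √219 ∈ Q(√227), say √219 = c + d√227 with c, d ∈ Q. Squaring: 219 = c^2 + 227d^2 + 2cd√227. Since √227 ∉ Q this forces 2cd = 0. If d = 0 then √219 = c ∈ Q, contradicting 219 squarefree > 1. If c = 0 then 219 = 227d^2, so 227·219 = (227d)^2 is a perfect square in Q — but 227·219 = 49713 is not a perfect square (since 227 and 219 are distinct squarefree integers). Contradiction. Hence √219 ∉ Q(√227), so x^2 - 219 stays irreducible over Q(√227) and [Q(√227, √219) : Q(√227)] = 2. By the tower law, [Q(√227, √219) : Q] = 2 · 2 = 4.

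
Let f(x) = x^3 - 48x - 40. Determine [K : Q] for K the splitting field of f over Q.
[K : Q] = 6

By the rational root test, any rational root of the monic integer polynomial f(x) = x^3 - 48x - 40 must be an integer dividing the constant term -40, i.e. one of ±{1, 2, 4, 5, 8, 10, 20, 40}. Evaluating: f(1) = -87, f(-1) = 7, f(2) = -128, f(-2) = 48, f(4) = -168, f(-4) = 88, f(5) = -155, f(-5) = 75, f(8) = 88, f(-8) = -168, f(10) = 480, f(-10) = -560, f(20) = 7000, f(-20) = -7080, f(40) = 62040, f(-40) = -62120; none is 0, so f has no rational root and is therefore irreducible over Q (a cubic with no linear factor over a field is irreducible). For an irreducible cubic, the Galois group is A_3 or S_3 according as the discriminant disc(f) = -4a^3 - 27b^2 = -4·(-48)^3 - 27·(-40)^2 = 399168 is or is not a square in Q. Here disc(f) = 399168 is not a perfect square in Q, so the Galois group of f over Q is not contained in A_3 and must be all of S_3. The splitting field has degree |S_3| = 6 over Q, so [K : Q] = 6.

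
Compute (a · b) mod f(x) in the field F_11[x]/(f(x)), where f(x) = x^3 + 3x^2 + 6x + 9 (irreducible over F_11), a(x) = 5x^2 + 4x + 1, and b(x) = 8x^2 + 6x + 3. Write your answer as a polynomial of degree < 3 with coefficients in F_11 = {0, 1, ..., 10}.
a · b ≡ 3x^2 + 6x + 8 (mod f(x))

Multiply in F_11[x]: a(x)·b(x) = (5x^2 + 4x + 1)·(8x^2 + 6x + 3) = 7x^4 + 7x^3 + 3x^2 + 7x + 3. This has degree ≥ 3, so divide by f(x) over F_11: 7x^4 + 7x^3 + 3x^2 + 7x + 3 = (7x + 8)·(x^3 + 3x^2 + 6x + 9) + (3x^2 + 6x + 8). Hence a·b ≡ 3x^2 + 6x + 8 (mod f). (F_11[x]/(f) is a field with 11^3 = 1331 elements since f is irreducible of degree 3.)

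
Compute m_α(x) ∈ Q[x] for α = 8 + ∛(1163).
m_α(x) = x^3 - 24x^2 + 192x - 1675

Set β = α - 8 = ∛(1163), so β^3 = 1163. Then (α - 8)^3 - 1163 = 0, i.e. α is a root of g(x) = (x - 8)^3 - 1163 = x^3 - 24x^2 + 192x - 1675. Since g(x) = h(x - 8) where h(x) = x^3 - 1163, and h is irreducible over Q (because 1163 is not a perfect cube, so h has no rational root, and a monic cubic with no rational root is irreducible), g is also irreducible (irreducibility is preserved under the substitution x → x - 8). Hence m_α(x) = x^3 - 24x^2 + 192x - 1675.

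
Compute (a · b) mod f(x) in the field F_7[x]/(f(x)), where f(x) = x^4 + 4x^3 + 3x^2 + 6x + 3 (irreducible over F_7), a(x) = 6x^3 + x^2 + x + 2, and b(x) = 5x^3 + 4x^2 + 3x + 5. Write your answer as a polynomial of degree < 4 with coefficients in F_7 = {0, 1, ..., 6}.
a · b ≡ 3x^2 + 4x + 3 (mod f(x))

Multiply in F_7[x]: a(x)·b(x) = (6x^3 + x^2 + x + 2)·(5x^3 + 4x^2 + 3x + 5) = 2x^6 + x^5 + 6x^4 + 5x^3 + 2x^2 + 4x + 3. This has degree ≥ 4, so divide by f(x) over F_7: 2x^6 + x^5 + 6x^4 + 5x^3 + 2x^2 + 4x + 3 = (2x^2)·(x^4 + 4x^3 + 3x^2 + 6x + 3) + (3x^2 + 4x + 3). Hence a·b ≡ 3x^2 + 4x + 3 (mod f). (F_7[x]/(f) is a field with 7^4 = 2401 elements since f is irreducible of degree 4.)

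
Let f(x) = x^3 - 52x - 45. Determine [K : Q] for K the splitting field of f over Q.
[K : Q] = 6

By the rational root test, any rational root of the monic integer polynomial f(x) = x^3 - 52x - 45 must be an integer dividing the constant term -45, i.e. one of ±{1, 3, 5, 9, 15, 45}. Evaluating: f(1) = -96, f(-1) = 6, f(3) = -174, f(-3) = 84, f(5) = -180, f(-5) = 90, f(9) = 216, f(-9) = -306, f(15) = 2550, f(-15) = -2640, f(45) = 88740, f(-45) = -88830; none is 0, so f has no rational root and is therefore irreducible over Q (a cubic with no linear factor over a field is irreducible). For an irreducible cubic, the Galois group is A_3 or S_3 according as the discriminant disc(f) = -4a^3 - 27b^2 = -4·(-52)^3 - 27·(-45)^2 = 507757 is or is not a square in Q. Here disc(f) = 507757 is not a perfect square in Q, so the Galois group of f over Q is not contained in A_3 and must be all of S_3. The splitting field has degree |S_3| = 6 over Q, so [K : Q] = 6.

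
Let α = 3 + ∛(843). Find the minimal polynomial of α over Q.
m_α(x) = x^3 - 9x^2 + 27x - 870

Set β = α - 3 = ∛(843), so β^3 = 843. Then (α - 3)^3 - 843 = 0, i.e. α is a root of g(x) = (x - 3)^3 - 843 = x^3 - 9x^2 + 27x - 870. Since g(x) = h(x - 3) where h(x) = x^3 - 843, and h is irreducible over Q (because 843 is not a perfect cube, so h has no rational root, and a monic cubic with no rational root is irreducible), g is also irreducible (irreducibility is preserved under the substitution x → x - 3). Hence m_α(x) = x^3 - 9x^2 + 27x - 870.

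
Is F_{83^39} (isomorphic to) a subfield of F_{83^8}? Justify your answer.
No: F_{83^39} is not a subfield of F_{83^8}

F_{p^m} embeds in F_{p^n} iff m | n. Here 39 ∤ 8 (since 8 = 0·39 + 8 with remainder 8 ≠ 0), so F_{83^39} is not a subfield of F_{83^8}. Equivalently: if it were, the tower law would give 39 = [F_{83^39}:F_83] dividing [F_{83^8}:F_83] = 8, contradiction.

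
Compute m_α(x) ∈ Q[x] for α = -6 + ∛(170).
m_α(x) = x^3 + 18x^2 + 108x + 46

Set β = α + 6 = ∛(170), so β^3 = 170. Then (α + 6)^3 - 170 = 0, i.e. α is a root of g(x) = (x + 6)^3 - 170 = x^3 + 18x^2 + 108x + 46. Since g(x) = h(x + 6) where h(x) = x^3 - 170, and h is irreducible over Q (because 170 is not a perfect cube, so h has no rational root, and a monic cubic with no rational root is irreducible), g is also irreducible (irreducibility is preserved under the substitution x → x + 6). Hence m_α(x) = x^3 + 18x^2 + 108x + 46.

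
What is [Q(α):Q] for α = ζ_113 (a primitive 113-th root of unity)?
[Q(α):Q] = 112

The minimal polynomial of ζ_113 over Q is the 113-th cyclotomic polynomial Φ_113(x), which is irreducible over Q and has degree φ(113) = 112. Hence [Q(α):Q] = φ(113) = 112.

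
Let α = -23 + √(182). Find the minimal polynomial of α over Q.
m_α(x) = x^2 + 46x + 347

From α + 23 = √(182), squaring gives (α + 23)^2 = 182, i.e. α^2 + 46α + 529 = 182, so α^2 + 46α + 347 = 0. The discriminant of x^2 + 46x + 347 is (46)^2 - 4·(347) = 2116 - 1388 = 728, and 4·(182) is not a perfect square in Q since 182 is squarefree and ≠ 1. Hence x^2 + 46x + 347 is irreducible over Q and is the minimal polynomial of α.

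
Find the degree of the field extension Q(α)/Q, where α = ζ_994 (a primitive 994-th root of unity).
[Q(α):Q] = 420

The minimal polynomial of ζ_994 over Q is the 994-th cyclotomic polynomial Φ_994(x), which is irreducible over Q and has degree φ(994) = 420. Hence [Q(α):Q] = φ(994) = 420.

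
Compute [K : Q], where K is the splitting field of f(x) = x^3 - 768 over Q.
[K : Q] = 6

The roots of x^3 - 768 are ∛768, ω∛768, ω^2∛768 where ω = e^(2πi/3) is a primitive cube root of unity, so K = Q(∛768, ω). Now [Q(∛768):Q] = 3 (since 768 is not a perfect cube, x^3 - 768 is irreducible) and [Q(ω):Q] = 2. Both 2 and 3 divide [K:Q], and [K:Q] ≤ 3·2 = 6, so [K:Q] = 6. (Equivalently: Q(∛768) ⊂ R but ω ∉ R, so [K : Q(∛768)] = 2.)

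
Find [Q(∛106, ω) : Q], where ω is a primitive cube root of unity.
[Q(∛106, ω) : Q] = 6

[Q(∛106):Q] = 3 (min poly x^3 - 106, irreducible since 106 is not a perfect cube). [Q(ω):Q] = 2 (min poly x^2 + x + 1). Since Q(∛106) ⊂ R and ω ∉ R, we have ω ∉ Q(∛106), so x^2 + x + 1 remains irreducible over Q(∛106) and [Q(∛106, ω) : Q(∛106)] = 2. By the tower law, [Q(∛106, ω) : Q] = 3 · 2 = 6. (In fact Q(∛106, ω) is the splitting field of x^3 - 106 over Q.)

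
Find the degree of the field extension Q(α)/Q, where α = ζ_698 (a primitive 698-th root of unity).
[Q(α):Q] = 348

The minimal polynomial of ζ_698 over Q is the 698-th cyclotomic polynomial Φ_698(x), which is irreducible over Q and has degree φ(698) = 348. Hence [Q(α):Q] = φ(698) = 348.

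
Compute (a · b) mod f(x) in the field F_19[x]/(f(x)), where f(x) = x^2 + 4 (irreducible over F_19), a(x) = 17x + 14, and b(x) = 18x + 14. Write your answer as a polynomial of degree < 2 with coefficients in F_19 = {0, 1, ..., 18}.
a · b ≡ 15x + 17 (mod f(x))

Multiply in F_19[x]: a(x)·b(x) = (17x + 14)·(18x + 14) = 2x^2 + 15x + 6. This has degree ≥ 2, so divide by f(x) over F_19: 2x^2 + 15x + 6 = (2)·(x^2 + 4) + (15x + 17). Hence a·b ≡ 15x + 17 (mod f). (F_19[x]/(f) is a field with 19^2 = 361 elements since f is irreducible of degree 2.)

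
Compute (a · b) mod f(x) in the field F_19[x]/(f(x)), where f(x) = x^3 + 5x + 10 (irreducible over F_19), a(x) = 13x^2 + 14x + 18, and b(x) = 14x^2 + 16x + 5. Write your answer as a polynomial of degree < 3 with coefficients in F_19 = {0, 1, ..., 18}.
a · b ≡ 11x^2 + 14x + 2 (mod f(x))

Multiply in F_19[x]: a(x)·b(x) = (13x^2 + 14x + 18)·(14x^2 + 16x + 5) = 11x^4 + 5x^3 + 9x^2 + 16x + 14. This has degree ≥ 3, so divide by f(x) over F_19: 11x^4 + 5x^3 + 9x^2 + 16x + 14 = (11x + 5)·(x^3 + 5x + 10) + (11x^2 + 14x + 2). Hence a·b ≡ 11x^2 + 14x + 2 (mod f). (F_19[x]/(f) is a field with 19^3 = 6859 elements since f is irreducible of degree 3.)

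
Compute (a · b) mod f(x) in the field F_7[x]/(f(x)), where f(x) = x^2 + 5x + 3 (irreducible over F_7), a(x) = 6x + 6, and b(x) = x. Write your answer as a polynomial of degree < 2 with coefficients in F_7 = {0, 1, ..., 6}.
a · b ≡ 4x + 3 (mod f(x))

Multiply in F_7[x]: a(x)·b(x) = (6x + 6)·(x) = 6x^2 + 6x. This has degree ≥ 2, so divide by f(x) over F_7: 6x^2 + 6x = (6)·(x^2 + 5x + 3) + (4x + 3). Hence a·b ≡ 4x + 3 (mod f). (F_7[x]/(f) is a field with 7^2 = 49 elements since f is irreducible of degree 2.)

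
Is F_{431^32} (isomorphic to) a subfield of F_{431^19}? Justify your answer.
No: F_{431^32} is not a subfield of F_{431^19}

F_{p^m} embeds in F_{p^n} iff m | n. Here 32 ∤ 19 (since 19 = 0·32 + 19 with remainder 19 ≠ 0), so F_{431^32} is not a subfield of F_{431^19}. Equivalently: if it were, the tower law would give 32 = [F_{431^32}:F_431] dividing [F_{431^19}:F_431] = 19, contradiction.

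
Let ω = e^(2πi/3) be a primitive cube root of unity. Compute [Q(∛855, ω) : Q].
[Q(∛855, ω) : Q] = 6

[Q(∛855):Q] = 3 (min poly x^3 - 855, irreducible since 855 is not a perfect cube). [Q(ω):Q] = 2 (min poly x^2 + x + 1). Since Q(∛855) ⊂ R and ω ∉ R, we have ω ∉ Q(∛855), so x^2 + x + 1 remains irreducible over Q(∛855) and [Q(∛855, ω) : Q(∛855)] = 2. By the tower law, [Q(∛855, ω) : Q] = 3 · 2 = 6. (In fact Q(∛855, ω) is the splitting field of x^3 - 855 over Q.)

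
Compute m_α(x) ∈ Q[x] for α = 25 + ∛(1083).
m_α(x) = x^3 - 75x^2 + 1875x - 16708

Set β = α - 25 = ∛(1083), so β^3 = 1083. Then (α - 25)^3 - 1083 = 0, i.e. α is a root of g(x) = (x - 25)^3 - 1083 = x^3 - 75x^2 + 1875x - 16708. Since g(x) = h(x - 25) where h(x) = x^3 - 1083, and h is irreducible over Q (because 1083 is not a perfect cube, so h has no rational root, and a monic cubic with no rational root is irreducible), g is also irreducible (irreducibility is preserved under the substitution x → x - 25). Hence m_α(x) = x^3 - 75x^2 + 1875x - 16708.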